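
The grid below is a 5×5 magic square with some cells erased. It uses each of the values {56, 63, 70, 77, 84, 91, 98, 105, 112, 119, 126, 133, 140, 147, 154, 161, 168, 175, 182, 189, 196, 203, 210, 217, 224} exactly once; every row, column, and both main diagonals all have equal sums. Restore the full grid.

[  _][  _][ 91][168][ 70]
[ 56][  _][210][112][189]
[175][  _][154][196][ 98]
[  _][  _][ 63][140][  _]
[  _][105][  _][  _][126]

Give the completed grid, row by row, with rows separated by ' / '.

The 25 entries sum to 3500, so each line sums to 3500/5 = 700.
Row 2 needs 700; the known cells sum to 567, so (2,2) = 133.
The remaining cell in row 3 is (3,2) = 700 − 623 = 77.
The remaining cell in column 3 is (5,3) = 700 − 518 = 182.
Column 4: 168 + 112 + 196 + 140 + ? = 700, so (5,4) = 84.
From column 5, 700 − (70 + 189 + 98 + 126) gives (4,5) = 217.
The remaining cell in main diagonal is (1,1) = 700 − 553 = 147.
Row 1: 147 + 91 + 168 + 70 + ? = 700, so (1,2) = 224.
Row 5 needs 700; the known cells sum to 497, so (5,1) = 203.
Using column 1: 147 + 56 + 175 + 203 + ? → (4,1) = 700 − 581 = 119.
Column 2: 224 + 133 + 77 + 105 + ? = 700, so (4,2) = 161.

147 224 91 168 70 / 56 133 210 112 189 / 175 77 154 196 98 / 119 161 63 140 217 / 203 105 182 84 126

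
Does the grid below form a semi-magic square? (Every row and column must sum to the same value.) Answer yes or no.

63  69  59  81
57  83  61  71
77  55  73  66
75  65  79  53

Row 1: 63 + 69 + 59 + 81 = 272.
Row 2: 57 + 83 + 61 + 71 = 272.
Row 3: 77 + 55 + 73 + 66 = 271.
Row 4: 75 + 65 + 79 + 53 = 272.
Column 1: 63 + 57 + 77 + 75 = 272.
Column 2: 69 + 83 + 55 + 65 = 272.
Column 3: 59 + 61 + 73 + 79 = 272.
Column 4: 81 + 71 + 66 + 53 = 271.

No — column 2 sums to 272 but row 3 sums to 271.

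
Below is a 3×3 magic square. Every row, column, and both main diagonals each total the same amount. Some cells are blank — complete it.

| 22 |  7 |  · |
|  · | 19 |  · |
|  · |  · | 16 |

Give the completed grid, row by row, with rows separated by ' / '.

22 7 28 / 25 19 13 / 10 31 16

Main diagonal is already complete: 22 + 19 + 16 = 57, so that is the magic constant.
From row 1, 57 − (22 + 7) gives (1,3) = 28.
From column 2, 57 − (7 + 19) gives (3,2) = 31.
Using column 3: 28 + 16 + ? → (2,3) = 57 − 44 = 13.
Anti-diagonal must total 57; the given cells sum to 47, so (3,1) = 10.
From row 2, 57 − (19 + 13) gives (2,1) = 25.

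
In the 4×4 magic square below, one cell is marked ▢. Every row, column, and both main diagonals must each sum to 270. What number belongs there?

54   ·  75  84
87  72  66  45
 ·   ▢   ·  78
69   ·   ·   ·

The remaining cell in row 1 is (1,2) = 270 − 213 = 57.
Column 1: 54 + 87 + 69 + ? = 270, so (3,1) = 60.
Column 4: 84 + 45 + 78 + ? = 270, so (4,4) = 63.
From main diagonal, 270 − (54 + 72 + 63) gives (3,3) = 81.
Anti-diagonal must total 270; the given cells sum to 219, so (3,2) = 51.

51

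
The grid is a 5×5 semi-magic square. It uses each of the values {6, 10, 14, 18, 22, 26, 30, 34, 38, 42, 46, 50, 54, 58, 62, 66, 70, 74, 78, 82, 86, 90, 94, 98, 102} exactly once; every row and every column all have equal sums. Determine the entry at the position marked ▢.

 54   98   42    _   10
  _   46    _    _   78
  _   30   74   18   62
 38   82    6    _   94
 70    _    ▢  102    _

The 25 entries sum to 1350, so each line sums to 1350/5 = 270.
Row 1: 54 + 98 + 42 + 10 + ? = 270, so (1,4) = 66.
From row 3, 270 − (30 + 74 + 18 + 62) gives (3,1) = 86.
Row 4: 38 + 82 + 6 + 94 + ? = 270, so (4,4) = 50.
Column 1 must total 270; the given cells sum to 248, so (2,1) = 22.
Column 2: 98 + 46 + 30 + 82 + ? = 270, so (5,2) = 14.
Column 4 must total 270; the given cells sum to 236, so (2,4) = 34.
Column 5 must total 270; the given cells sum to 244, so (5,5) = 26.
From row 2, 270 − (22 + 46 + 34 + 78) gives (2,3) = 90.
Row 5: 70 + 14 + 102 + 26 + ? = 270, so (5,3) = 58.

58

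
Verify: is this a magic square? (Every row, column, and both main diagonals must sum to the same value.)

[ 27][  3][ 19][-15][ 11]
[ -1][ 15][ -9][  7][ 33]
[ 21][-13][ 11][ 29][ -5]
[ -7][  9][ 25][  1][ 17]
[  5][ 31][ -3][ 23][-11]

No — row 5 sums to 45 but row 3 sums to 43.

Row 1: 27 + 3 + 19 + (-15) + 11 = 45.
Row 2: -1 + 15 + (-9) + 7 + 33 = 45.
Row 3: 21 + (-13) + 11 + 29 + (-5) = 43.
Row 4: -7 + 9 + 25 + 1 + 17 = 45.
Row 5: 5 + 31 + (-3) + 23 + (-11) = 45.
Column 1: 27 + (-1) + 21 + (-7) + 5 = 45.
Column 2: 3 + 15 + (-13) + 9 + 31 = 45.
Column 3: 19 + (-9) + 11 + 25 + (-3) = 43.
Column 4: -15 + 7 + 29 + 1 + 23 = 45.
Column 5: 11 + 33 + (-5) + 17 + (-11) = 45.
Main diagonal: 27 + 15 + 11 + 1 + (-11) = 43.
Anti-diagonal: 11 + 7 + 11 + 9 + 5 = 43.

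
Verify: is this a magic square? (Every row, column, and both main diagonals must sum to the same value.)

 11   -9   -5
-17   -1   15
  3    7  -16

Row 1: 11 + (-9) + (-5) = -3.
Row 2: -17 + (-1) + 15 = -3.
Row 3: 3 + 7 + (-16) = -6.
Column 1: 11 + (-17) + 3 = -3.
Column 2: -9 + (-1) + 7 = -3.
Column 3: -5 + 15 + (-16) = -6.
Main diagonal: 11 + (-1) + (-16) = -6.
Anti-diagonal: -5 + (-1) + 3 = -3.

No — column 3 sums to -6 but row 1 sums to -3.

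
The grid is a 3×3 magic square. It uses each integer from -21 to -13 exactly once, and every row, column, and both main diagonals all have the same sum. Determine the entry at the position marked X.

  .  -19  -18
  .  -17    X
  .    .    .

The entries are -21 through -13, which sum to -153, so each line sums to -153/3 = -51.
From row 1, -51 − (-19 + (-18)) gives (1,1) = -14.
Column 2: -19 + (-17) + ? = -51, so (3,2) = -15.
Using main diagonal: -14 + (-17) + ? → (3,3) = -51 − (-31) = -20.
Anti-diagonal must total -51; the given cells sum to -35, so (3,1) = -16.
Column 1: -14 + (-16) + ? = -51, so (2,1) = -21.
From column 3, -51 − (-18 + (-20)) gives (2,3) = -13.

-13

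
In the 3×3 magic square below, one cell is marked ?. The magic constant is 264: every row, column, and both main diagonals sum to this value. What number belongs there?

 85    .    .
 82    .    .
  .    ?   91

76

From column 1, 264 − (85 + 82) gives (3,1) = 97.
Using main diagonal: 85 + 91 + ? → (2,2) = 264 − 176 = 88.
From anti-diagonal, 264 − (88 + 97) gives (1,3) = 79.
From row 1, 264 − (85 + 79) gives (1,2) = 100.
From row 2, 264 − (82 + 88) gives (2,3) = 94.
Row 3 must total 264; the given cells sum to 188, so (3,2) = 76.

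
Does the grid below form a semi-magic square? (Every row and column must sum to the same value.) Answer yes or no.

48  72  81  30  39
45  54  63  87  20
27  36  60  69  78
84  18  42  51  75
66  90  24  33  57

Row 1: 48 + 72 + 81 + 30 + 39 = 270.
Row 2: 45 + 54 + 63 + 87 + 20 = 269.
Row 3: 27 + 36 + 60 + 69 + 78 = 270.
Row 4: 84 + 18 + 42 + 51 + 75 = 270.
Row 5: 66 + 90 + 24 + 33 + 57 = 270.
Column 1: 48 + 45 + 27 + 84 + 66 = 270.
Column 2: 72 + 54 + 36 + 18 + 90 = 270.
Column 3: 81 + 63 + 60 + 42 + 24 = 270.
Column 4: 30 + 87 + 69 + 51 + 33 = 270.
Column 5: 39 + 20 + 78 + 75 + 57 = 269.

No — column 5 sums to 269 but column 2 sums to 270.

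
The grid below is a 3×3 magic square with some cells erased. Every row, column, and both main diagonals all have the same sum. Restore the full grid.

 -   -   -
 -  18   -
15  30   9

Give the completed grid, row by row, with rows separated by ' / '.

Row 3 is already complete: 15 + 30 + 9 = 54, so that is the magic constant.
Column 2: 18 + 30 + ? = 54, so (1,2) = 6.
Using main diagonal: 18 + 9 + ? → (1,1) = 54 − 27 = 27.
The remaining cell in anti-diagonal is (1,3) = 54 − 33 = 21.
Using column 1: 27 + 15 + ? → (2,1) = 54 − 42 = 12.
Column 3 must total 54; the given cells sum to 30, so (2,3) = 24.

27 6 21 / 12 18 24 / 15 30 9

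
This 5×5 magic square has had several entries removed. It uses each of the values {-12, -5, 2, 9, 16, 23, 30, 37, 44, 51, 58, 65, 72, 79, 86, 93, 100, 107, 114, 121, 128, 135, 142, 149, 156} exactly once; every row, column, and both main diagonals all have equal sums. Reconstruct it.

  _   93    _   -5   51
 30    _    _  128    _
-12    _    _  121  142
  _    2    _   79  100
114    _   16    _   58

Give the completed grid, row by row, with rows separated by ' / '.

The 25 entries sum to 1800, so each line sums to 1800/5 = 360.
Column 4 must total 360; the given cells sum to 323, so (5,4) = 37.
Column 5: 51 + 142 + 100 + 58 + ? = 360, so (2,5) = 9.
Anti-diagonal needs 360; the known cells sum to 295, so (3,3) = 65.
Row 3: -12 + 65 + 121 + 142 + ? = 360, so (3,2) = 44.
The remaining cell in row 5 is (5,2) = 360 − 225 = 135.
From column 2, 360 − (93 + 44 + 2 + 135) gives (2,2) = 86.
Main diagonal must total 360; the given cells sum to 288, so (1,1) = 72.
From row 1, 360 − (72 + 93 + (-5) + 51) gives (1,3) = 149.
From row 2, 360 − (30 + 86 + 128 + 9) gives (2,3) = 107.
Using column 1: 72 + 30 + (-12) + 114 + ? → (4,1) = 360 − 204 = 156.
From column 3, 360 − (149 + 107 + 65 + 16) gives (4,3) = 23.

72 93 149 -5 51 / 30 86 107 128 9 / -12 44 65 121 142 / 156 2 23 79 100 / 114 135 16 37 58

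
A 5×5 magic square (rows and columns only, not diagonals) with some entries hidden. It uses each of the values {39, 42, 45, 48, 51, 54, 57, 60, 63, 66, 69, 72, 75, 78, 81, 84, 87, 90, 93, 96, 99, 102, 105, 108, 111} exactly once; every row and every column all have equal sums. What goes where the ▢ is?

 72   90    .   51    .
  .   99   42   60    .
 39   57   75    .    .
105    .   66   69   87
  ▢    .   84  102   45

63

The 25 entries sum to 1875, so each line sums to 1875/5 = 375.
Using row 4: 105 + 66 + 69 + 87 + ? → (4,2) = 375 − 327 = 48.
The remaining cell in column 2 is (5,2) = 375 − 294 = 81.
Using column 3: 42 + 75 + 66 + 84 + ? → (1,3) = 375 − 267 = 108.
Column 4 needs 375; the known cells sum to 282, so (3,4) = 93.
The remaining cell in row 1 is (1,5) = 375 − 321 = 54.
Row 3: 39 + 57 + 75 + 93 + ? = 375, so (3,5) = 111.
Row 5 needs 375; the known cells sum to 312, so (5,1) = 63.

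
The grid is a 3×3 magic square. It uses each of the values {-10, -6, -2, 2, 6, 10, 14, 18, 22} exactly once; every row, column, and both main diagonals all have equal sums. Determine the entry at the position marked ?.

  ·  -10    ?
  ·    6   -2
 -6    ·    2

The 9 entries sum to 54, so each line sums to 54/3 = 18.
The remaining cell in row 2 is (2,1) = 18 − 4 = 14.
From row 3, 18 − (-6 + 2) gives (3,2) = 22.
Column 1 must total 18; the given cells sum to 8, so (1,1) = 10.
The remaining cell in column 3 is (1,3) = 18 − 0 = 18.

18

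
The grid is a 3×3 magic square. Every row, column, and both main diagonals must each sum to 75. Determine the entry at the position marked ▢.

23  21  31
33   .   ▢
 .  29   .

17

Column 1 needs 75; the known cells sum to 56, so (3,1) = 19.
Using column 2: 21 + 29 + ? → (2,2) = 75 − 50 = 25.
Main diagonal: 23 + 25 + ? = 75, so (3,3) = 27.
Row 2 needs 75; the known cells sum to 58, so (2,3) = 17.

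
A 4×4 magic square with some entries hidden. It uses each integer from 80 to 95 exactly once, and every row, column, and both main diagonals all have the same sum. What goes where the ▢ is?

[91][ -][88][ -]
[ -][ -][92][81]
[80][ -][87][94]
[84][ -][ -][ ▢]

90

The entries are 80 through 95, which sum to 1400, so each line sums to 1400/4 = 350.
Row 3 needs 350; the known cells sum to 261, so (3,2) = 89.
From column 1, 350 − (91 + 80 + 84) gives (2,1) = 95.
Column 3 needs 350; the known cells sum to 267, so (4,3) = 83.
Anti-diagonal needs 350; the known cells sum to 265, so (1,4) = 85.
The remaining cell in row 1 is (1,2) = 350 − 264 = 86.
Row 2 must total 350; the given cells sum to 268, so (2,2) = 82.
Column 2 needs 350; the known cells sum to 257, so (4,2) = 93.
Column 4: 85 + 81 + 94 + ? = 350, so (4,4) = 90.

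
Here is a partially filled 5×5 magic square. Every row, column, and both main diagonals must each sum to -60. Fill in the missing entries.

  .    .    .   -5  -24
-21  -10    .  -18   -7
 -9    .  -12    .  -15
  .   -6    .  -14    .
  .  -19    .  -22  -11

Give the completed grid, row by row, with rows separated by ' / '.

The remaining cell in row 2 is (2,3) = -60 − (-56) = -4.
Column 4: -5 + (-18) + (-14) + (-22) + ? = -60, so (3,4) = -1.
Column 5 needs -60; the known cells sum to -57, so (4,5) = -3.
The remaining cell in main diagonal is (1,1) = -60 − (-47) = -13.
Anti-diagonal: -24 + (-18) + (-12) + (-6) + ? = -60, so (5,1) = 0.
From row 3, -60 − (-9 + (-12) + (-1) + (-15)) gives (3,2) = -23.
Row 5: 0 + (-19) + (-22) + (-11) + ? = -60, so (5,3) = -8.
Column 1 needs -60; the known cells sum to -43, so (4,1) = -17.
The remaining cell in column 2 is (1,2) = -60 − (-58) = -2.
Row 1: -13 + (-2) + (-5) + (-24) + ? = -60, so (1,3) = -16.
Using row 4: -17 + (-6) + (-14) + (-3) + ? → (4,3) = -60 − (-40) = -20.

-13 -2 -16 -5 -24 / -21 -10 -4 -18 -7 / -9 -23 -12 -1 -15 / -17 -6 -20 -14 -3 / 0 -19 -8 -22 -11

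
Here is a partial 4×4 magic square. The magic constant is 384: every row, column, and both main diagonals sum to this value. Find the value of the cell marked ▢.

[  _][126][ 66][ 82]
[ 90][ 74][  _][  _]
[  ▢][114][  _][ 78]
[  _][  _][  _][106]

Using row 1: 126 + 66 + 82 + ? → (1,1) = 384 − 274 = 110.
Column 2: 126 + 74 + 114 + ? = 384, so (4,2) = 70.
Column 4 must total 384; the given cells sum to 266, so (2,4) = 118.
Main diagonal: 110 + 74 + 106 + ? = 384, so (3,3) = 94.
Row 2: 90 + 74 + 118 + ? = 384, so (2,3) = 102.
Row 3 must total 384; the given cells sum to 286, so (3,1) = 98.

98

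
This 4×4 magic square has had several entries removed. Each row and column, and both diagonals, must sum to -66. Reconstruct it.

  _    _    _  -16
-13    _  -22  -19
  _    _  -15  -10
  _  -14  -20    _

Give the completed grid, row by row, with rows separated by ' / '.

The remaining cell in row 2 is (2,2) = -66 − (-54) = -12.
Column 3: -22 + (-15) + (-20) + ? = -66, so (1,3) = -9.
The remaining cell in column 4 is (4,4) = -66 − (-45) = -21.
From main diagonal, -66 − (-12 + (-15) + (-21)) gives (1,1) = -18.
Row 1: -18 + (-9) + (-16) + ? = -66, so (1,2) = -23.
From row 4, -66 − (-14 + (-20) + (-21)) gives (4,1) = -11.
Column 1 must total -66; the given cells sum to -42, so (3,1) = -24.
Using column 2: -23 + (-12) + (-14) + ? → (3,2) = -66 − (-49) = -17.

-18 -23 -9 -16 / -13 -12 -22 -19 / -24 -17 -15 -10 / -11 -14 -20 -21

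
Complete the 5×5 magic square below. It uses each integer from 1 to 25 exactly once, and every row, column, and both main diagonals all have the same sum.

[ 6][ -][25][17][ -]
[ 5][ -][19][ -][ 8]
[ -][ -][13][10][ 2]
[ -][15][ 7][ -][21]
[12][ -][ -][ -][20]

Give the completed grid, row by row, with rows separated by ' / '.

6 3 25 17 14 / 5 22 19 11 8 / 24 16 13 10 2 / 18 15 7 4 21 / 12 9 1 23 20

The entries are 1 through 25, which sum to 325, so each line sums to 325/5 = 65.
Using column 3: 25 + 19 + 13 + 7 + ? → (5,3) = 65 − 64 = 1.
The remaining cell in column 5 is (1,5) = 65 − 51 = 14.
From anti-diagonal, 65 − (14 + 13 + 15 + 12) gives (2,4) = 11.
Row 1 needs 65; the known cells sum to 62, so (1,2) = 3.
From row 2, 65 − (5 + 19 + 11 + 8) gives (2,2) = 22.
From main diagonal, 65 − (6 + 22 + 13 + 20) gives (4,4) = 4.
From row 4, 65 − (15 + 7 + 4 + 21) gives (4,1) = 18.
Column 1 must total 65; the given cells sum to 41, so (3,1) = 24.
Column 4 must total 65; the given cells sum to 42, so (5,4) = 23.
The remaining cell in row 3 is (3,2) = 65 − 49 = 16.
Row 5: 12 + 1 + 23 + 20 + ? = 65, so (5,2) = 9.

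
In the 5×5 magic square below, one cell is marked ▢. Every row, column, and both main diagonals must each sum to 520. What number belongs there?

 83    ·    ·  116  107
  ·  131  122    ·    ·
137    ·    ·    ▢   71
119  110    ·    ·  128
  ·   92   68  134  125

95

Using row 5: 92 + 68 + 134 + 125 + ? → (5,1) = 520 − 419 = 101.
Column 1 needs 520; the known cells sum to 440, so (2,1) = 80.
Column 5 needs 520; the known cells sum to 431, so (2,5) = 89.
From row 2, 520 − (80 + 131 + 122 + 89) gives (2,4) = 98.
The remaining cell in anti-diagonal is (3,3) = 520 − 416 = 104.
Main diagonal needs 520; the known cells sum to 443, so (4,4) = 77.
Using row 4: 119 + 110 + 77 + 128 + ? → (4,3) = 520 − 434 = 86.
From column 3, 520 − (122 + 104 + 86 + 68) gives (1,3) = 140.
Column 4 must total 520; the given cells sum to 425, so (3,4) = 95.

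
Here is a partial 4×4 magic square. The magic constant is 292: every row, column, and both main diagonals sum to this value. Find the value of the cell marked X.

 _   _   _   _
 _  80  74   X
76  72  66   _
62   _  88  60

Row 3 must total 292; the given cells sum to 214, so (3,4) = 78.
Row 4: 62 + 88 + 60 + ? = 292, so (4,2) = 82.
Column 2: 80 + 72 + 82 + ? = 292, so (1,2) = 58.
Column 3 needs 292; the known cells sum to 228, so (1,3) = 64.
From main diagonal, 292 − (80 + 66 + 60) gives (1,1) = 86.
Anti-diagonal: 74 + 72 + 62 + ? = 292, so (1,4) = 84.
Column 1 needs 292; the known cells sum to 224, so (2,1) = 68.
Column 4 must total 292; the given cells sum to 222, so (2,4) = 70.

70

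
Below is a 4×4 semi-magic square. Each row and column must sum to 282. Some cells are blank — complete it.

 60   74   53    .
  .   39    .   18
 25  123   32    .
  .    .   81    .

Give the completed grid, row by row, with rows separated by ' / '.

The remaining cell in row 1 is (1,4) = 282 − 187 = 95.
Row 3 needs 282; the known cells sum to 180, so (3,4) = 102.
Using column 2: 74 + 39 + 123 + ? → (4,2) = 282 − 236 = 46.
From column 3, 282 − (53 + 32 + 81) gives (2,3) = 116.
The remaining cell in column 4 is (4,4) = 282 − 215 = 67.
Row 2 needs 282; the known cells sum to 173, so (2,1) = 109.
The remaining cell in row 4 is (4,1) = 282 − 194 = 88.

60 74 53 95 / 109 39 116 18 / 25 123 32 102 / 88 46 81 67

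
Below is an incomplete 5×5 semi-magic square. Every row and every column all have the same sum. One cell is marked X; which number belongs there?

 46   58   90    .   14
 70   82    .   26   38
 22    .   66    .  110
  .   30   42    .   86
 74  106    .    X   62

Column 5 is complete and sums to 310; that is the magic constant.
The remaining cell in row 1 is (1,4) = 310 − 208 = 102.
Row 2 must total 310; the given cells sum to 216, so (2,3) = 94.
Column 1: 46 + 70 + 22 + 74 + ? = 310, so (4,1) = 98.
Column 2: 58 + 82 + 30 + 106 + ? = 310, so (3,2) = 34.
Column 3 needs 310; the known cells sum to 292, so (5,3) = 18.
Row 3 needs 310; the known cells sum to 232, so (3,4) = 78.
Row 4: 98 + 30 + 42 + 86 + ? = 310, so (4,4) = 54.
Row 5 needs 310; the known cells sum to 260, so (5,4) = 50.

50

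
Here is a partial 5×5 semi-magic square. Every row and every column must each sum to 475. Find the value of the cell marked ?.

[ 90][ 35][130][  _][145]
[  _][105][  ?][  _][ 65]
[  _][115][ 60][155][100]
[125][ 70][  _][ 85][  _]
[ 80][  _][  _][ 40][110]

The remaining cell in row 1 is (1,4) = 475 − 400 = 75.
Using row 3: 115 + 60 + 155 + 100 + ? → (3,1) = 475 − 430 = 45.
Column 1: 90 + 45 + 125 + 80 + ? = 475, so (2,1) = 135.
The remaining cell in column 2 is (5,2) = 475 − 325 = 150.
From column 4, 475 − (75 + 155 + 85 + 40) gives (2,4) = 120.
Column 5: 145 + 65 + 100 + 110 + ? = 475, so (4,5) = 55.
Row 2 must total 475; the given cells sum to 425, so (2,3) = 50.

50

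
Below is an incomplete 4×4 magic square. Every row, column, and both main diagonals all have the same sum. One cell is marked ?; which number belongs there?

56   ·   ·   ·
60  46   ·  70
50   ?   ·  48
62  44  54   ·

72

Column 1 is complete and sums to 228; that is the magic constant.
Row 2 must total 228; the given cells sum to 176, so (2,3) = 52.
Using row 4: 62 + 44 + 54 + ? → (4,4) = 228 − 160 = 68.
Column 4 must total 228; the given cells sum to 186, so (1,4) = 42.
Main diagonal: 56 + 46 + 68 + ? = 228, so (3,3) = 58.
Anti-diagonal: 42 + 52 + 62 + ? = 228, so (3,2) = 72.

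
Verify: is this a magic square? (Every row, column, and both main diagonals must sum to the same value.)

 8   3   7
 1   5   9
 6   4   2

No — row 2 sums to 15 but row 3 sums to 12.

Row 1: 8 + 3 + 7 = 18.
Row 2: 1 + 5 + 9 = 15.
Row 3: 6 + 4 + 2 = 12.
Column 1: 8 + 1 + 6 = 15.
Column 2: 3 + 5 + 4 = 12.
Column 3: 7 + 9 + 2 = 18.
Main diagonal: 8 + 5 + 2 = 15.
Anti-diagonal: 7 + 5 + 6 = 18.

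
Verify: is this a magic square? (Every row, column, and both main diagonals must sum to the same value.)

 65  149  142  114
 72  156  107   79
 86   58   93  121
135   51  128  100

No — column 1 sums to 358 but main diagonal sums to 414.

Row 1: 65 + 149 + 142 + 114 = 470.
Row 2: 72 + 156 + 107 + 79 = 414.
Row 3: 86 + 58 + 93 + 121 = 358.
Row 4: 135 + 51 + 128 + 100 = 414.
Column 1: 65 + 72 + 86 + 135 = 358.
Column 2: 149 + 156 + 58 + 51 = 414.
Column 3: 142 + 107 + 93 + 128 = 470.
Column 4: 114 + 79 + 121 + 100 = 414.
Main diagonal: 65 + 156 + 93 + 100 = 414.
Anti-diagonal: 114 + 107 + 58 + 135 = 414.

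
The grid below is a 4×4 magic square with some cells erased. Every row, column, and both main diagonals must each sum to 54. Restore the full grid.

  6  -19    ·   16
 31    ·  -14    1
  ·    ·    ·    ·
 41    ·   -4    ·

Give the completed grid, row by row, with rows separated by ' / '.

The remaining cell in row 1 is (1,3) = 54 − 3 = 51.
Using row 2: 31 + (-14) + 1 + ? → (2,2) = 54 − 18 = 36.
Using column 1: 6 + 31 + 41 + ? → (3,1) = 54 − 78 = -24.
The remaining cell in column 3 is (3,3) = 54 − 33 = 21.
Main diagonal must total 54; the given cells sum to 63, so (4,4) = -9.
From anti-diagonal, 54 − (16 + (-14) + 41) gives (3,2) = 11.
Row 3 needs 54; the known cells sum to 8, so (3,4) = 46.
Row 4: 41 + (-4) + (-9) + ? = 54, so (4,2) = 26.

6 -19 51 16 / 31 36 -14 1 / -24 11 21 46 / 41 26 -4 -9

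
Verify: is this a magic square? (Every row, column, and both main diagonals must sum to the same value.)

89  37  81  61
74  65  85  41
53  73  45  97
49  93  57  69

Row 1: 89 + 37 + 81 + 61 = 268.
Row 2: 74 + 65 + 85 + 41 = 265.
Row 3: 53 + 73 + 45 + 97 = 268.
Row 4: 49 + 93 + 57 + 69 = 268.
Column 1: 89 + 74 + 53 + 49 = 265.
Column 2: 37 + 65 + 73 + 93 = 268.
Column 3: 81 + 85 + 45 + 57 = 268.
Column 4: 61 + 41 + 97 + 69 = 268.
Main diagonal: 89 + 65 + 45 + 69 = 268.
Anti-diagonal: 61 + 85 + 73 + 49 = 268.

No — row 2 sums to 265 but row 1 sums to 268.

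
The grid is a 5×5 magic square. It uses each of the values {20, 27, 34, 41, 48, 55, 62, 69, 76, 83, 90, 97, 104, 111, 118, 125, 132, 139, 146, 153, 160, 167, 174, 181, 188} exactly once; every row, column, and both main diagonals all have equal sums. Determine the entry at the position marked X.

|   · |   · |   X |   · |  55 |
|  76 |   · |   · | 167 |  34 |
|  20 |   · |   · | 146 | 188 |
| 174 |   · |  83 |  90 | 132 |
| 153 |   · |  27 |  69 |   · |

The 25 entries sum to 2600, so each line sums to 2600/5 = 520.
From row 4, 520 − (174 + 83 + 90 + 132) gives (4,2) = 41.
The remaining cell in column 1 is (1,1) = 520 − 423 = 97.
Using column 4: 167 + 146 + 90 + 69 + ? → (1,4) = 520 − 472 = 48.
Column 5 must total 520; the given cells sum to 409, so (5,5) = 111.
Anti-diagonal: 55 + 167 + 41 + 153 + ? = 520, so (3,3) = 104.
Row 3: 20 + 104 + 146 + 188 + ? = 520, so (3,2) = 62.
From row 5, 520 − (153 + 27 + 69 + 111) gives (5,2) = 160.
Using main diagonal: 97 + 104 + 90 + 111 + ? → (2,2) = 520 − 402 = 118.
Using row 2: 76 + 118 + 167 + 34 + ? → (2,3) = 520 − 395 = 125.
Column 2 needs 520; the known cells sum to 381, so (1,2) = 139.
Column 3: 125 + 104 + 83 + 27 + ? = 520, so (1,3) = 181.

181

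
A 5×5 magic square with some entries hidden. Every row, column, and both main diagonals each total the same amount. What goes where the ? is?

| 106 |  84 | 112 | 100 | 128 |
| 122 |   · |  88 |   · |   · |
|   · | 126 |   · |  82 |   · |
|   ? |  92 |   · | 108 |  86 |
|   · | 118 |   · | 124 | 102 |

Row 1 is complete and sums to 530; that is the magic constant.
The remaining cell in column 2 is (2,2) = 530 − 420 = 110.
Using column 4: 100 + 82 + 108 + 124 + ? → (2,4) = 530 − 414 = 116.
Main diagonal must total 530; the given cells sum to 426, so (3,3) = 104.
The remaining cell in anti-diagonal is (5,1) = 530 − 440 = 90.
Row 2: 122 + 110 + 88 + 116 + ? = 530, so (2,5) = 94.
Row 5 must total 530; the given cells sum to 434, so (5,3) = 96.
From column 3, 530 − (112 + 88 + 104 + 96) gives (4,3) = 130.
Using column 5: 128 + 94 + 86 + 102 + ? → (3,5) = 530 − 410 = 120.
Row 3: 126 + 104 + 82 + 120 + ? = 530, so (3,1) = 98.
Row 4 needs 530; the known cells sum to 416, so (4,1) = 114.

114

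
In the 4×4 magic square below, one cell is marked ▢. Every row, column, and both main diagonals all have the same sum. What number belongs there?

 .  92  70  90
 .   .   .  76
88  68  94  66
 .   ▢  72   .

82

Row 3 is complete and sums to 316; that is the magic constant.
Using row 1: 92 + 70 + 90 + ? → (1,1) = 316 − 252 = 64.
Column 3: 70 + 94 + 72 + ? = 316, so (2,3) = 80.
From column 4, 316 − (90 + 76 + 66) gives (4,4) = 84.
Main diagonal: 64 + 94 + 84 + ? = 316, so (2,2) = 74.
Anti-diagonal: 90 + 80 + 68 + ? = 316, so (4,1) = 78.
The remaining cell in row 2 is (2,1) = 316 − 230 = 86.
From row 4, 316 − (78 + 72 + 84) gives (4,2) = 82.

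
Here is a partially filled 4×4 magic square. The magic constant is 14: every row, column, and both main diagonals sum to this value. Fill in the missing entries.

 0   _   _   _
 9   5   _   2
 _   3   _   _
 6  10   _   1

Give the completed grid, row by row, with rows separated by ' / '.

From row 2, 14 − (9 + 5 + 2) gives (2,3) = -2.
Row 4 needs 14; the known cells sum to 17, so (4,3) = -3.
Column 1 needs 14; the known cells sum to 15, so (3,1) = -1.
Column 2 must total 14; the given cells sum to 18, so (1,2) = -4.
The remaining cell in main diagonal is (3,3) = 14 − 6 = 8.
Anti-diagonal must total 14; the given cells sum to 7, so (1,4) = 7.
Row 1 must total 14; the given cells sum to 3, so (1,3) = 11.
From row 3, 14 − (-1 + 3 + 8) gives (3,4) = 4.

0 -4 11 7 / 9 5 -2 2 / -1 3 8 4 / 6 10 -3 1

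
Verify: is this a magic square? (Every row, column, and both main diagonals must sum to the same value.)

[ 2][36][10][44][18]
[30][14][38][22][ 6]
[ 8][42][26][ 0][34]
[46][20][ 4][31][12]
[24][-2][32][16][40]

No — column 2 sums to 110 but main diagonal sums to 113.

Row 1: 2 + 36 + 10 + 44 + 18 = 110.
Row 2: 30 + 14 + 38 + 22 + 6 = 110.
Row 3: 8 + 42 + 26 + 0 + 34 = 110.
Row 4: 46 + 20 + 4 + 31 + 12 = 113.
Row 5: 24 + (-2) + 32 + 16 + 40 = 110.
Column 1: 2 + 30 + 8 + 46 + 24 = 110.
Column 2: 36 + 14 + 42 + 20 + (-2) = 110.
Column 3: 10 + 38 + 26 + 4 + 32 = 110.
Column 4: 44 + 22 + 0 + 31 + 16 = 113.
Column 5: 18 + 6 + 34 + 12 + 40 = 110.
Main diagonal: 2 + 14 + 26 + 31 + 40 = 113.
Anti-diagonal: 18 + 22 + 26 + 20 + 24 = 110.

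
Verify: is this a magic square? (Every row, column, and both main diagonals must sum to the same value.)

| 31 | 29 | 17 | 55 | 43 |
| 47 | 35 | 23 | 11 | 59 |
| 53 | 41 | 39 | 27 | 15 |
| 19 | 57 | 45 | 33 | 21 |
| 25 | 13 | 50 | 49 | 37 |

No — row 4 sums to 175 but column 3 sums to 174.

Row 1: 31 + 29 + 17 + 55 + 43 = 175.
Row 2: 47 + 35 + 23 + 11 + 59 = 175.
Row 3: 53 + 41 + 39 + 27 + 15 = 175.
Row 4: 19 + 57 + 45 + 33 + 21 = 175.
Row 5: 25 + 13 + 50 + 49 + 37 = 174.
Column 1: 31 + 47 + 53 + 19 + 25 = 175.
Column 2: 29 + 35 + 41 + 57 + 13 = 175.
Column 3: 17 + 23 + 39 + 45 + 50 = 174.
Column 4: 55 + 11 + 27 + 33 + 49 = 175.
Column 5: 43 + 59 + 15 + 21 + 37 = 175.
Main diagonal: 31 + 35 + 39 + 33 + 37 = 175.
Anti-diagonal: 43 + 11 + 39 + 57 + 25 = 175.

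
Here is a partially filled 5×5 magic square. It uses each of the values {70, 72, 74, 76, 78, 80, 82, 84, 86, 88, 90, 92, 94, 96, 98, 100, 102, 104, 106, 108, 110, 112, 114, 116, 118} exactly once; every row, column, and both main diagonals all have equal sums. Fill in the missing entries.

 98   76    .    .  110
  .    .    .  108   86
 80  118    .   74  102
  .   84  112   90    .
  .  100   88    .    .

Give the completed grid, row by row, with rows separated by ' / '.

98 76 104 82 110 / 114 92 70 108 86 / 80 118 96 74 102 / 106 84 112 90 78 / 72 100 88 116 94

The 25 entries sum to 2350, so each line sums to 2350/5 = 470.
From row 3, 470 − (80 + 118 + 74 + 102) gives (3,3) = 96.
Column 2 needs 470; the known cells sum to 378, so (2,2) = 92.
From main diagonal, 470 − (98 + 92 + 96 + 90) gives (5,5) = 94.
Anti-diagonal must total 470; the given cells sum to 398, so (5,1) = 72.
Row 5 needs 470; the known cells sum to 354, so (5,4) = 116.
Column 4: 108 + 74 + 90 + 116 + ? = 470, so (1,4) = 82.
From column 5, 470 − (110 + 86 + 102 + 94) gives (4,5) = 78.
Row 1: 98 + 76 + 82 + 110 + ? = 470, so (1,3) = 104.
Row 4 needs 470; the known cells sum to 364, so (4,1) = 106.
From column 1, 470 − (98 + 80 + 106 + 72) gives (2,1) = 114.
Column 3 needs 470; the known cells sum to 400, so (2,3) = 70.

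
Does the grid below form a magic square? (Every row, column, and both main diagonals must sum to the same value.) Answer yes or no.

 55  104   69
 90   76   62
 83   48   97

Yes

Row 1: 55 + 104 + 69 = 228.
Row 2: 90 + 76 + 62 = 228.
Row 3: 83 + 48 + 97 = 228.
Column 1: 55 + 90 + 83 = 228.
Column 2: 104 + 76 + 48 = 228.
Column 3: 69 + 62 + 97 = 228.
Main diagonal: 55 + 76 + 97 = 228.
Anti-diagonal: 69 + 76 + 83 = 228.
All lines sum to 228.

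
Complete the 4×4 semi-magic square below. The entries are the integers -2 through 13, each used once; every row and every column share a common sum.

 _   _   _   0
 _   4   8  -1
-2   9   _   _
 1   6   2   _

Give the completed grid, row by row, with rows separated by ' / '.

12 3 7 0 / 11 4 8 -1 / -2 9 5 10 / 1 6 2 13

The entries are -2 through 13, which sum to 88, so each line sums to 88/4 = 22.
From row 2, 22 − (4 + 8 + (-1)) gives (2,1) = 11.
Row 4 needs 22; the known cells sum to 9, so (4,4) = 13.
Column 1 needs 22; the known cells sum to 10, so (1,1) = 12.
Column 2 must total 22; the given cells sum to 19, so (1,2) = 3.
Using column 4: 0 + (-1) + 13 + ? → (3,4) = 22 − 12 = 10.
Row 1: 12 + 3 + 0 + ? = 22, so (1,3) = 7.
From row 3, 22 − (-2 + 9 + 10) gives (3,3) = 5.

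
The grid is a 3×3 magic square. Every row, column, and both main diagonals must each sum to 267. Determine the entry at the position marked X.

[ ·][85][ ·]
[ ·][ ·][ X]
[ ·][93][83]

Row 3 must total 267; the given cells sum to 176, so (3,1) = 91.
From column 2, 267 − (85 + 93) gives (2,2) = 89.
Main diagonal must total 267; the given cells sum to 172, so (1,1) = 95.
Anti-diagonal needs 267; the known cells sum to 180, so (1,3) = 87.
Column 1 needs 267; the known cells sum to 186, so (2,1) = 81.
The remaining cell in column 3 is (2,3) = 267 − 170 = 97.

97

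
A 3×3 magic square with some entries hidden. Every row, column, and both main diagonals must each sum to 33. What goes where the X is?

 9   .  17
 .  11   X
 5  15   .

From row 1, 33 − (9 + 17) gives (1,2) = 7.
The remaining cell in row 3 is (3,3) = 33 − 20 = 13.
Column 1 needs 33; the known cells sum to 14, so (2,1) = 19.
From column 3, 33 − (17 + 13) gives (2,3) = 3.

3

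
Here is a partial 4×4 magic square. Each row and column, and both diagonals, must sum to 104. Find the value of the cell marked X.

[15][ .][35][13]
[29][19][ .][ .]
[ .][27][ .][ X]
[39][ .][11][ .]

Row 1 must total 104; the given cells sum to 63, so (1,2) = 41.
From column 1, 104 − (15 + 29 + 39) gives (3,1) = 21.
Column 2 must total 104; the given cells sum to 87, so (4,2) = 17.
The remaining cell in anti-diagonal is (2,3) = 104 − 79 = 25.
The remaining cell in row 2 is (2,4) = 104 − 73 = 31.
The remaining cell in row 4 is (4,4) = 104 − 67 = 37.
The remaining cell in column 3 is (3,3) = 104 − 71 = 33.
Using column 4: 13 + 31 + 37 + ? → (3,4) = 104 − 81 = 23.

23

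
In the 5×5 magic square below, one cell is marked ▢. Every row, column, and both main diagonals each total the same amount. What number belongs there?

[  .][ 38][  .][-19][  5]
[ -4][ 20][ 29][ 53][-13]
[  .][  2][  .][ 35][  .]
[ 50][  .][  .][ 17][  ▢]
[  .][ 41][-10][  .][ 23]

Row 2 is complete and sums to 85; that is the magic constant.
Column 2 must total 85; the given cells sum to 101, so (4,2) = -16.
Column 4 must total 85; the given cells sum to 86, so (5,4) = -1.
Using row 5: 41 + (-10) + (-1) + 23 + ? → (5,1) = 85 − 53 = 32.
From anti-diagonal, 85 − (5 + 53 + (-16) + 32) gives (3,3) = 11.
Main diagonal must total 85; the given cells sum to 71, so (1,1) = 14.
Using row 1: 14 + 38 + (-19) + 5 + ? → (1,3) = 85 − 38 = 47.
Column 1 must total 85; the given cells sum to 92, so (3,1) = -7.
Column 3 needs 85; the known cells sum to 77, so (4,3) = 8.
Using row 3: -7 + 2 + 11 + 35 + ? → (3,5) = 85 − 41 = 44.
Row 4 must total 85; the given cells sum to 59, so (4,5) = 26.

26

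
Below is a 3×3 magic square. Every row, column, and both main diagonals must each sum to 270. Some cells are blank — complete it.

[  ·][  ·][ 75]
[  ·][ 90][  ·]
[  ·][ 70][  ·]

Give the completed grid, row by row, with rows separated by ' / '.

85 110 75 / 80 90 100 / 105 70 95

Column 2: 90 + 70 + ? = 270, so (1,2) = 110.
Anti-diagonal must total 270; the given cells sum to 165, so (3,1) = 105.
Row 1: 110 + 75 + ? = 270, so (1,1) = 85.
Row 3 needs 270; the known cells sum to 175, so (3,3) = 95.
Column 1 needs 270; the known cells sum to 190, so (2,1) = 80.
Using column 3: 75 + 95 + ? → (2,3) = 270 − 170 = 100.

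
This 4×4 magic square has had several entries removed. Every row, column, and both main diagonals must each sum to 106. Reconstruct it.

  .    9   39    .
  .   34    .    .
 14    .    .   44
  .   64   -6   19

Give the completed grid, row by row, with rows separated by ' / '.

4 9 39 54 / 59 34 24 -11 / 14 -1 49 44 / 29 64 -6 19

From row 4, 106 − (64 + (-6) + 19) gives (4,1) = 29.
The remaining cell in column 2 is (3,2) = 106 − 107 = -1.
Row 3: 14 + (-1) + 44 + ? = 106, so (3,3) = 49.
Column 3 must total 106; the given cells sum to 82, so (2,3) = 24.
Main diagonal must total 106; the given cells sum to 102, so (1,1) = 4.
Anti-diagonal must total 106; the given cells sum to 52, so (1,4) = 54.
Column 1 must total 106; the given cells sum to 47, so (2,1) = 59.
The remaining cell in column 4 is (2,4) = 106 − 117 = -11.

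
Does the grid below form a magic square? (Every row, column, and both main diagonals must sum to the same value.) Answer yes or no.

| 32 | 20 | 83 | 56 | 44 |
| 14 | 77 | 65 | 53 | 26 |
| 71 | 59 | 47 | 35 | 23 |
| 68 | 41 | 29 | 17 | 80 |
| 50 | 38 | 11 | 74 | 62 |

Yes

Row 1: 32 + 20 + 83 + 56 + 44 = 235.
Row 2: 14 + 77 + 65 + 53 + 26 = 235.
Row 3: 71 + 59 + 47 + 35 + 23 = 235.
Row 4: 68 + 41 + 29 + 17 + 80 = 235.
Row 5: 50 + 38 + 11 + 74 + 62 = 235.
Column 1: 32 + 14 + 71 + 68 + 50 = 235.
Column 2: 20 + 77 + 59 + 41 + 38 = 235.
Column 3: 83 + 65 + 47 + 29 + 11 = 235.
Column 4: 56 + 53 + 35 + 17 + 74 = 235.
Column 5: 44 + 26 + 23 + 80 + 62 = 235.
Main diagonal: 32 + 77 + 47 + 17 + 62 = 235.
Anti-diagonal: 44 + 53 + 47 + 41 + 50 = 235.
All lines sum to 235.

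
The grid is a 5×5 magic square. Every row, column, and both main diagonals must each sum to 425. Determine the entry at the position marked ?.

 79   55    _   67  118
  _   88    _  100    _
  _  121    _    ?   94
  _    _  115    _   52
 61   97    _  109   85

58

Row 1 must total 425; the given cells sum to 319, so (1,3) = 106.
Row 5: 61 + 97 + 109 + 85 + ? = 425, so (5,3) = 73.
The remaining cell in column 2 is (4,2) = 425 − 361 = 64.
Column 5 needs 425; the known cells sum to 349, so (2,5) = 76.
Anti-diagonal needs 425; the known cells sum to 343, so (3,3) = 82.
Column 3 needs 425; the known cells sum to 376, so (2,3) = 49.
Main diagonal must total 425; the given cells sum to 334, so (4,4) = 91.
Using row 2: 88 + 49 + 100 + 76 + ? → (2,1) = 425 − 313 = 112.
The remaining cell in row 4 is (4,1) = 425 − 322 = 103.
Column 1 must total 425; the given cells sum to 355, so (3,1) = 70.
Column 4 must total 425; the given cells sum to 367, so (3,4) = 58.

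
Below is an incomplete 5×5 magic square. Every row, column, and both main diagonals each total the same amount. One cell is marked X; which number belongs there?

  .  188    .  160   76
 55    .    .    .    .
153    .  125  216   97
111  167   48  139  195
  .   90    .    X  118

62

Row 4 is complete and sums to 660; that is the magic constant.
Row 3 must total 660; the given cells sum to 591, so (3,2) = 69.
From column 2, 660 − (188 + 69 + 167 + 90) gives (2,2) = 146.
Column 5: 76 + 97 + 195 + 118 + ? = 660, so (2,5) = 174.
Main diagonal: 146 + 125 + 139 + 118 + ? = 660, so (1,1) = 132.
Using row 1: 132 + 188 + 160 + 76 + ? → (1,3) = 660 − 556 = 104.
Column 1 must total 660; the given cells sum to 451, so (5,1) = 209.
Anti-diagonal: 76 + 125 + 167 + 209 + ? = 660, so (2,4) = 83.
Row 2 needs 660; the known cells sum to 458, so (2,3) = 202.
Column 3 must total 660; the given cells sum to 479, so (5,3) = 181.
From column 4, 660 − (160 + 83 + 216 + 139) gives (5,4) = 62.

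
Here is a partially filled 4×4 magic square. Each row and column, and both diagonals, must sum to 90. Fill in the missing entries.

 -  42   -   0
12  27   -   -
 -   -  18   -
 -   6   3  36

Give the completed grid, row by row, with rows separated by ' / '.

Using row 4: 6 + 3 + 36 + ? → (4,1) = 90 − 45 = 45.
Column 2 needs 90; the known cells sum to 75, so (3,2) = 15.
Main diagonal: 27 + 18 + 36 + ? = 90, so (1,1) = 9.
The remaining cell in anti-diagonal is (2,3) = 90 − 60 = 30.
Row 1 must total 90; the given cells sum to 51, so (1,3) = 39.
Row 2: 12 + 27 + 30 + ? = 90, so (2,4) = 21.
The remaining cell in column 1 is (3,1) = 90 − 66 = 24.
Column 4 needs 90; the known cells sum to 57, so (3,4) = 33.

9 42 39 0 / 12 27 30 21 / 24 15 18 33 / 45 6 3 36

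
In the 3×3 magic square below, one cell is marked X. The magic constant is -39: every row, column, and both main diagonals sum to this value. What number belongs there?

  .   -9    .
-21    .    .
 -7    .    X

From column 1, -39 − (-21 + (-7)) gives (1,1) = -11.
The remaining cell in row 1 is (1,3) = -39 − (-20) = -19.
Anti-diagonal: -19 + (-7) + ? = -39, so (2,2) = -13.
Row 2 needs -39; the known cells sum to -34, so (2,3) = -5.
The remaining cell in column 2 is (3,2) = -39 − (-22) = -17.
Using column 3: -19 + (-5) + ? → (3,3) = -39 − (-24) = -15.

-15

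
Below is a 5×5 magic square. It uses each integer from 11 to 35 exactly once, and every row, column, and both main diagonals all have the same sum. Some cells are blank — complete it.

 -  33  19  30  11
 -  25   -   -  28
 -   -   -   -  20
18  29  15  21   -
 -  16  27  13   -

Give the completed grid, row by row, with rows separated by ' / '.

The entries are 11 through 35, which sum to 575, so each line sums to 575/5 = 115.
From row 1, 115 − (33 + 19 + 30 + 11) gives (1,1) = 22.
Row 4 must total 115; the given cells sum to 83, so (4,5) = 32.
From column 2, 115 − (33 + 25 + 29 + 16) gives (3,2) = 12.
The remaining cell in column 5 is (5,5) = 115 − 91 = 24.
Main diagonal needs 115; the known cells sum to 92, so (3,3) = 23.
The remaining cell in row 5 is (5,1) = 115 − 80 = 35.
From column 3, 115 − (19 + 23 + 15 + 27) gives (2,3) = 31.
Anti-diagonal must total 115; the given cells sum to 98, so (2,4) = 17.
Row 2 must total 115; the given cells sum to 101, so (2,1) = 14.
Column 1 must total 115; the given cells sum to 89, so (3,1) = 26.
Column 4: 30 + 17 + 21 + 13 + ? = 115, so (3,4) = 34.

22 33 19 30 11 / 14 25 31 17 28 / 26 12 23 34 20 / 18 29 15 21 32 / 35 16 27 13 24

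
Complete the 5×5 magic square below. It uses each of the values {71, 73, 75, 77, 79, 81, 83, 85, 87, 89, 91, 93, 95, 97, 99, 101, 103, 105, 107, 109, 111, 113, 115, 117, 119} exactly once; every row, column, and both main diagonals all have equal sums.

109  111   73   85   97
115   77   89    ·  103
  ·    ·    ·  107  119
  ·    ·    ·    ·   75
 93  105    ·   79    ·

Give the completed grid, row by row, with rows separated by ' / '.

109 111 73 85 97 / 115 77 89 91 103 / 71 83 95 107 119 / 87 99 101 113 75 / 93 105 117 79 81

The 25 entries sum to 2375, so each line sums to 2375/5 = 475.
Row 2: 115 + 77 + 89 + 103 + ? = 475, so (2,4) = 91.
The remaining cell in column 4 is (4,4) = 475 − 362 = 113.
Using column 5: 97 + 103 + 119 + 75 + ? → (5,5) = 475 − 394 = 81.
Main diagonal needs 475; the known cells sum to 380, so (3,3) = 95.
Anti-diagonal must total 475; the given cells sum to 376, so (4,2) = 99.
Row 5 must total 475; the given cells sum to 358, so (5,3) = 117.
Column 2 needs 475; the known cells sum to 392, so (3,2) = 83.
The remaining cell in column 3 is (4,3) = 475 − 374 = 101.
Using row 3: 83 + 95 + 107 + 119 + ? → (3,1) = 475 − 404 = 71.
Row 4 needs 475; the known cells sum to 388, so (4,1) = 87.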